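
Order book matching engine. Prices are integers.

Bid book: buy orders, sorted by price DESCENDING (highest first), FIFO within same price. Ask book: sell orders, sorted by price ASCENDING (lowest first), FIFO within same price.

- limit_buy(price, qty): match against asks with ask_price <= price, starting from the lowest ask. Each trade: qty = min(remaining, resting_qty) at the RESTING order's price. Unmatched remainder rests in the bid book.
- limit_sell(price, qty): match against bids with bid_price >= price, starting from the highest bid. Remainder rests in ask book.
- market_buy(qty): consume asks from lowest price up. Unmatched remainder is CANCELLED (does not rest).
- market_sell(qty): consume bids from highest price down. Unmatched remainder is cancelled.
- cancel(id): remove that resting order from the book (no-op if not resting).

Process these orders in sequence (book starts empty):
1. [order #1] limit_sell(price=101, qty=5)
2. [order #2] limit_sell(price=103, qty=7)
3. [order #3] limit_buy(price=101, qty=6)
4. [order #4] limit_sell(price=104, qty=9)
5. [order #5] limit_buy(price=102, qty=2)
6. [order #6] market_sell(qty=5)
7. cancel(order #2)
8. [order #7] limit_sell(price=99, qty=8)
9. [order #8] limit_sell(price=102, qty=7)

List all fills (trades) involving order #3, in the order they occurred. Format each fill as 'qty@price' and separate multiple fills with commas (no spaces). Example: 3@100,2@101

After op 1 [order #1] limit_sell(price=101, qty=5): fills=none; bids=[-] asks=[#1:5@101]
After op 2 [order #2] limit_sell(price=103, qty=7): fills=none; bids=[-] asks=[#1:5@101 #2:7@103]
After op 3 [order #3] limit_buy(price=101, qty=6): fills=#3x#1:5@101; bids=[#3:1@101] asks=[#2:7@103]
After op 4 [order #4] limit_sell(price=104, qty=9): fills=none; bids=[#3:1@101] asks=[#2:7@103 #4:9@104]
After op 5 [order #5] limit_buy(price=102, qty=2): fills=none; bids=[#5:2@102 #3:1@101] asks=[#2:7@103 #4:9@104]
After op 6 [order #6] market_sell(qty=5): fills=#5x#6:2@102 #3x#6:1@101; bids=[-] asks=[#2:7@103 #4:9@104]
After op 7 cancel(order #2): fills=none; bids=[-] asks=[#4:9@104]
After op 8 [order #7] limit_sell(price=99, qty=8): fills=none; bids=[-] asks=[#7:8@99 #4:9@104]
After op 9 [order #8] limit_sell(price=102, qty=7): fills=none; bids=[-] asks=[#7:8@99 #8:7@102 #4:9@104]

Answer: 5@101,1@101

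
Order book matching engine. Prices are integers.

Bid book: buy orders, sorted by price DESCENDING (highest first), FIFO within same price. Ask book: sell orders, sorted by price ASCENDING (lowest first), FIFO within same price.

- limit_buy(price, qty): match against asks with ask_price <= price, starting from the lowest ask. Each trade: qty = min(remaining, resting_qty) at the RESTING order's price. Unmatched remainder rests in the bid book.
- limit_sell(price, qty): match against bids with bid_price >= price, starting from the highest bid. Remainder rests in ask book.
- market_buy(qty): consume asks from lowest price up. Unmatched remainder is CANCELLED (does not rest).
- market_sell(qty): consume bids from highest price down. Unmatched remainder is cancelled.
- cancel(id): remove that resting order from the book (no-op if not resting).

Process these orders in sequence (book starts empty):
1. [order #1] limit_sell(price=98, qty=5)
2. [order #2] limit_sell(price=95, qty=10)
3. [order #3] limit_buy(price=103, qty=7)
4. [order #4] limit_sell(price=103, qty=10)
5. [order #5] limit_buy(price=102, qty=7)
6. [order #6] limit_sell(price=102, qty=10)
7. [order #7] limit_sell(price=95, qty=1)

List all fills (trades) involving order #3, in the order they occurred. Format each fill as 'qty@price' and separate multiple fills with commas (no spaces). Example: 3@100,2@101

Answer: 7@95

Derivation:
After op 1 [order #1] limit_sell(price=98, qty=5): fills=none; bids=[-] asks=[#1:5@98]
After op 2 [order #2] limit_sell(price=95, qty=10): fills=none; bids=[-] asks=[#2:10@95 #1:5@98]
After op 3 [order #3] limit_buy(price=103, qty=7): fills=#3x#2:7@95; bids=[-] asks=[#2:3@95 #1:5@98]
After op 4 [order #4] limit_sell(price=103, qty=10): fills=none; bids=[-] asks=[#2:3@95 #1:5@98 #4:10@103]
After op 5 [order #5] limit_buy(price=102, qty=7): fills=#5x#2:3@95 #5x#1:4@98; bids=[-] asks=[#1:1@98 #4:10@103]
After op 6 [order #6] limit_sell(price=102, qty=10): fills=none; bids=[-] asks=[#1:1@98 #6:10@102 #4:10@103]
After op 7 [order #7] limit_sell(price=95, qty=1): fills=none; bids=[-] asks=[#7:1@95 #1:1@98 #6:10@102 #4:10@103]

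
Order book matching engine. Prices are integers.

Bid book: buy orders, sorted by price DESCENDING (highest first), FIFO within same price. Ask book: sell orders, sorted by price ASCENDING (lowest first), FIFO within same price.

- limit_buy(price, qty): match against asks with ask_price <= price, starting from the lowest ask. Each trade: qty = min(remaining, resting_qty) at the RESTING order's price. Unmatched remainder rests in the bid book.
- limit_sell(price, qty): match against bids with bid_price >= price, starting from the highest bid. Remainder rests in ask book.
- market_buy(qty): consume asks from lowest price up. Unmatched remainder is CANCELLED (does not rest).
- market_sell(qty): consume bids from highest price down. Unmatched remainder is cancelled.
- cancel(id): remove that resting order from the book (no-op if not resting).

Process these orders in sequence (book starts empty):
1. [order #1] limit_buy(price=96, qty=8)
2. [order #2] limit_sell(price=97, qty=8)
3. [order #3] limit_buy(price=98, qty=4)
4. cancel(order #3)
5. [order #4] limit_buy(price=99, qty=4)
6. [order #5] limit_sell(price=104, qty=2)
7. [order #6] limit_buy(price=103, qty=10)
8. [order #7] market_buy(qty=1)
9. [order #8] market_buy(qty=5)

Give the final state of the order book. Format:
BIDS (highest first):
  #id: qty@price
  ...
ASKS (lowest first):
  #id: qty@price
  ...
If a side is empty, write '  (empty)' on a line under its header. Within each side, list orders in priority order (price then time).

Answer: BIDS (highest first):
  #6: 10@103
  #1: 8@96
ASKS (lowest first):
  (empty)

Derivation:
After op 1 [order #1] limit_buy(price=96, qty=8): fills=none; bids=[#1:8@96] asks=[-]
After op 2 [order #2] limit_sell(price=97, qty=8): fills=none; bids=[#1:8@96] asks=[#2:8@97]
After op 3 [order #3] limit_buy(price=98, qty=4): fills=#3x#2:4@97; bids=[#1:8@96] asks=[#2:4@97]
After op 4 cancel(order #3): fills=none; bids=[#1:8@96] asks=[#2:4@97]
After op 5 [order #4] limit_buy(price=99, qty=4): fills=#4x#2:4@97; bids=[#1:8@96] asks=[-]
After op 6 [order #5] limit_sell(price=104, qty=2): fills=none; bids=[#1:8@96] asks=[#5:2@104]
After op 7 [order #6] limit_buy(price=103, qty=10): fills=none; bids=[#6:10@103 #1:8@96] asks=[#5:2@104]
After op 8 [order #7] market_buy(qty=1): fills=#7x#5:1@104; bids=[#6:10@103 #1:8@96] asks=[#5:1@104]
After op 9 [order #8] market_buy(qty=5): fills=#8x#5:1@104; bids=[#6:10@103 #1:8@96] asks=[-]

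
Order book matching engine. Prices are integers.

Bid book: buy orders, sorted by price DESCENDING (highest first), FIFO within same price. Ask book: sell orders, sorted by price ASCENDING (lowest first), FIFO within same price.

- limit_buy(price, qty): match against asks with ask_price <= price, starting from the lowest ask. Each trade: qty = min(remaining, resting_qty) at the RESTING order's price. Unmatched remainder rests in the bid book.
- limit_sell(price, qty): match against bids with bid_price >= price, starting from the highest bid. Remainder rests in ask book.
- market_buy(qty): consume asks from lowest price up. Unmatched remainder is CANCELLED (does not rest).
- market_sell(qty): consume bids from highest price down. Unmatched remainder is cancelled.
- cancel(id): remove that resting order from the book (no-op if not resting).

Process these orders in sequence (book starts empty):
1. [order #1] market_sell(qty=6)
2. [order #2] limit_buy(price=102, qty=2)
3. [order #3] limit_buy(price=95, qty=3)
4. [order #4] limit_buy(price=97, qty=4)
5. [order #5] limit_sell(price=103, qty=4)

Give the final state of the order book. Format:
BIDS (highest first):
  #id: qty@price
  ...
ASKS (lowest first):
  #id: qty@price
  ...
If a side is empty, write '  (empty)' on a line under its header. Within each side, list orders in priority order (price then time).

After op 1 [order #1] market_sell(qty=6): fills=none; bids=[-] asks=[-]
After op 2 [order #2] limit_buy(price=102, qty=2): fills=none; bids=[#2:2@102] asks=[-]
After op 3 [order #3] limit_buy(price=95, qty=3): fills=none; bids=[#2:2@102 #3:3@95] asks=[-]
After op 4 [order #4] limit_buy(price=97, qty=4): fills=none; bids=[#2:2@102 #4:4@97 #3:3@95] asks=[-]
After op 5 [order #5] limit_sell(price=103, qty=4): fills=none; bids=[#2:2@102 #4:4@97 #3:3@95] asks=[#5:4@103]

Answer: BIDS (highest first):
  #2: 2@102
  #4: 4@97
  #3: 3@95
ASKS (lowest first):
  #5: 4@103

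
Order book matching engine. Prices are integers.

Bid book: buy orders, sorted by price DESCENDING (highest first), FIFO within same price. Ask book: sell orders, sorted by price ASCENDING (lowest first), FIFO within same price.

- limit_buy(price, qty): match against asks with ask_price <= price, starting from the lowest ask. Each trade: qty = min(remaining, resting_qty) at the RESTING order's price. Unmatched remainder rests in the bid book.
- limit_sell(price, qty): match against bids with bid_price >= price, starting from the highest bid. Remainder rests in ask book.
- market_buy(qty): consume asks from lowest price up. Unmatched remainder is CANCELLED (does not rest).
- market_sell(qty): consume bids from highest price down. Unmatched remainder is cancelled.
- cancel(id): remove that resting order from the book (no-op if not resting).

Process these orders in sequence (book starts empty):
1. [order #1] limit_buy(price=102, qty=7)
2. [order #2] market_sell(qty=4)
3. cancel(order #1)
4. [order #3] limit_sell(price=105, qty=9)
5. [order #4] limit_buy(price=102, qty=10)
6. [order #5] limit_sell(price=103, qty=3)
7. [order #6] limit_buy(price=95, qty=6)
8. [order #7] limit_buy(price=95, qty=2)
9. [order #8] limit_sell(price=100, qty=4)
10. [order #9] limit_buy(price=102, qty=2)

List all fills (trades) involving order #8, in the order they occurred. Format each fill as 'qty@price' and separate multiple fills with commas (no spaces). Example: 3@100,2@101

After op 1 [order #1] limit_buy(price=102, qty=7): fills=none; bids=[#1:7@102] asks=[-]
After op 2 [order #2] market_sell(qty=4): fills=#1x#2:4@102; bids=[#1:3@102] asks=[-]
After op 3 cancel(order #1): fills=none; bids=[-] asks=[-]
After op 4 [order #3] limit_sell(price=105, qty=9): fills=none; bids=[-] asks=[#3:9@105]
After op 5 [order #4] limit_buy(price=102, qty=10): fills=none; bids=[#4:10@102] asks=[#3:9@105]
After op 6 [order #5] limit_sell(price=103, qty=3): fills=none; bids=[#4:10@102] asks=[#5:3@103 #3:9@105]
After op 7 [order #6] limit_buy(price=95, qty=6): fills=none; bids=[#4:10@102 #6:6@95] asks=[#5:3@103 #3:9@105]
After op 8 [order #7] limit_buy(price=95, qty=2): fills=none; bids=[#4:10@102 #6:6@95 #7:2@95] asks=[#5:3@103 #3:9@105]
After op 9 [order #8] limit_sell(price=100, qty=4): fills=#4x#8:4@102; bids=[#4:6@102 #6:6@95 #7:2@95] asks=[#5:3@103 #3:9@105]
After op 10 [order #9] limit_buy(price=102, qty=2): fills=none; bids=[#4:6@102 #9:2@102 #6:6@95 #7:2@95] asks=[#5:3@103 #3:9@105]

Answer: 4@102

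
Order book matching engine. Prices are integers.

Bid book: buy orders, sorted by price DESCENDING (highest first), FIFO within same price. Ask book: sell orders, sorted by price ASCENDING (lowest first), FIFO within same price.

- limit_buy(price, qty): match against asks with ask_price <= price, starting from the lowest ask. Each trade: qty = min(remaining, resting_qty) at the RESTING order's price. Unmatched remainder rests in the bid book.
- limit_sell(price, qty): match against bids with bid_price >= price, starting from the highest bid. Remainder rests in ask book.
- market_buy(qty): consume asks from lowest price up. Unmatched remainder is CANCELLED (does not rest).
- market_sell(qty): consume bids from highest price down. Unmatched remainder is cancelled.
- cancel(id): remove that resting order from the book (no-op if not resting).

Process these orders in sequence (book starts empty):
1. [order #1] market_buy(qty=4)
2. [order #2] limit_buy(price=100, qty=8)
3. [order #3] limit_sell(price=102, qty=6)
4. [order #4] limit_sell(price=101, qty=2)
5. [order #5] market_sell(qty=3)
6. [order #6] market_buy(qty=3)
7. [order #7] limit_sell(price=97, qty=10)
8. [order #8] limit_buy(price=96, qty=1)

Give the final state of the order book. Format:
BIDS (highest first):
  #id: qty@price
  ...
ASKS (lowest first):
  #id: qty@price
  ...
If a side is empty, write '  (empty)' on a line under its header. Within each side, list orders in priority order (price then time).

After op 1 [order #1] market_buy(qty=4): fills=none; bids=[-] asks=[-]
After op 2 [order #2] limit_buy(price=100, qty=8): fills=none; bids=[#2:8@100] asks=[-]
After op 3 [order #3] limit_sell(price=102, qty=6): fills=none; bids=[#2:8@100] asks=[#3:6@102]
After op 4 [order #4] limit_sell(price=101, qty=2): fills=none; bids=[#2:8@100] asks=[#4:2@101 #3:6@102]
After op 5 [order #5] market_sell(qty=3): fills=#2x#5:3@100; bids=[#2:5@100] asks=[#4:2@101 #3:6@102]
After op 6 [order #6] market_buy(qty=3): fills=#6x#4:2@101 #6x#3:1@102; bids=[#2:5@100] asks=[#3:5@102]
After op 7 [order #7] limit_sell(price=97, qty=10): fills=#2x#7:5@100; bids=[-] asks=[#7:5@97 #3:5@102]
After op 8 [order #8] limit_buy(price=96, qty=1): fills=none; bids=[#8:1@96] asks=[#7:5@97 #3:5@102]

Answer: BIDS (highest first):
  #8: 1@96
ASKS (lowest first):
  #7: 5@97
  #3: 5@102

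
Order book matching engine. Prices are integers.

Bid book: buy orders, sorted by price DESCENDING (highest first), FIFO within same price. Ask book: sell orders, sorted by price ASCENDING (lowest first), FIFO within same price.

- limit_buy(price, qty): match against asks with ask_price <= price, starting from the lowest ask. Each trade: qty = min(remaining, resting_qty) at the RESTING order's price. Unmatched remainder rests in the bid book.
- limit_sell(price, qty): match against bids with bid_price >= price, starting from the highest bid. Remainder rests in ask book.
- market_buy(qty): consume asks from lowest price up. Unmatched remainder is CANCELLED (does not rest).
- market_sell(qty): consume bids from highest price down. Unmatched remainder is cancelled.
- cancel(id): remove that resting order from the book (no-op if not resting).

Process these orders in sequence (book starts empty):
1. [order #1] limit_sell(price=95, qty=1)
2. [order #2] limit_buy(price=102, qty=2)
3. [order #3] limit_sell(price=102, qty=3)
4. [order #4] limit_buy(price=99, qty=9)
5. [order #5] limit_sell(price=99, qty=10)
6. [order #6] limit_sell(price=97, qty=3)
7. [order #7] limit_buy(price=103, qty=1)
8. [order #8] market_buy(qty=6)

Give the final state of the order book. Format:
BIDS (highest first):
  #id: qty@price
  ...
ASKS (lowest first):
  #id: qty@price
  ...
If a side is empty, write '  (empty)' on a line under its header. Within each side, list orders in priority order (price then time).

Answer: BIDS (highest first):
  (empty)
ASKS (lowest first):
  (empty)

Derivation:
After op 1 [order #1] limit_sell(price=95, qty=1): fills=none; bids=[-] asks=[#1:1@95]
After op 2 [order #2] limit_buy(price=102, qty=2): fills=#2x#1:1@95; bids=[#2:1@102] asks=[-]
After op 3 [order #3] limit_sell(price=102, qty=3): fills=#2x#3:1@102; bids=[-] asks=[#3:2@102]
After op 4 [order #4] limit_buy(price=99, qty=9): fills=none; bids=[#4:9@99] asks=[#3:2@102]
After op 5 [order #5] limit_sell(price=99, qty=10): fills=#4x#5:9@99; bids=[-] asks=[#5:1@99 #3:2@102]
After op 6 [order #6] limit_sell(price=97, qty=3): fills=none; bids=[-] asks=[#6:3@97 #5:1@99 #3:2@102]
After op 7 [order #7] limit_buy(price=103, qty=1): fills=#7x#6:1@97; bids=[-] asks=[#6:2@97 #5:1@99 #3:2@102]
After op 8 [order #8] market_buy(qty=6): fills=#8x#6:2@97 #8x#5:1@99 #8x#3:2@102; bids=[-] asks=[-]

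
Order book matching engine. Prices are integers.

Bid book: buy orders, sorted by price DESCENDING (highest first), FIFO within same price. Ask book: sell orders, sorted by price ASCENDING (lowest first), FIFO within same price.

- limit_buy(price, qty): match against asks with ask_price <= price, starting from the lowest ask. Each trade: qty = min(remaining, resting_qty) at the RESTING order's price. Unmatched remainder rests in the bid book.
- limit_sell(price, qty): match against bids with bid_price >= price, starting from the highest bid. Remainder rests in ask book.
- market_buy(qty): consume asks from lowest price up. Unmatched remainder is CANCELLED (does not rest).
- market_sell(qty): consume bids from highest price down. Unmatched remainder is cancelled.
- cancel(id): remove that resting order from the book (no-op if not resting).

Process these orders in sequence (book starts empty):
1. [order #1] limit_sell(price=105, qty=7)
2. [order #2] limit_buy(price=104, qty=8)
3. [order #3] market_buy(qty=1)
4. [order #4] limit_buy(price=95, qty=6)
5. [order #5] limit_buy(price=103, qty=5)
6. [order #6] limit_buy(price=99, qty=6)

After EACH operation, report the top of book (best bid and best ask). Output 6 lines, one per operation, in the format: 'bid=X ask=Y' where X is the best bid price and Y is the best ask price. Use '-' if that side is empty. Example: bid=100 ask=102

Answer: bid=- ask=105
bid=104 ask=105
bid=104 ask=105
bid=104 ask=105
bid=104 ask=105
bid=104 ask=105

Derivation:
After op 1 [order #1] limit_sell(price=105, qty=7): fills=none; bids=[-] asks=[#1:7@105]
After op 2 [order #2] limit_buy(price=104, qty=8): fills=none; bids=[#2:8@104] asks=[#1:7@105]
After op 3 [order #3] market_buy(qty=1): fills=#3x#1:1@105; bids=[#2:8@104] asks=[#1:6@105]
After op 4 [order #4] limit_buy(price=95, qty=6): fills=none; bids=[#2:8@104 #4:6@95] asks=[#1:6@105]
After op 5 [order #5] limit_buy(price=103, qty=5): fills=none; bids=[#2:8@104 #5:5@103 #4:6@95] asks=[#1:6@105]
After op 6 [order #6] limit_buy(price=99, qty=6): fills=none; bids=[#2:8@104 #5:5@103 #6:6@99 #4:6@95] asks=[#1:6@105]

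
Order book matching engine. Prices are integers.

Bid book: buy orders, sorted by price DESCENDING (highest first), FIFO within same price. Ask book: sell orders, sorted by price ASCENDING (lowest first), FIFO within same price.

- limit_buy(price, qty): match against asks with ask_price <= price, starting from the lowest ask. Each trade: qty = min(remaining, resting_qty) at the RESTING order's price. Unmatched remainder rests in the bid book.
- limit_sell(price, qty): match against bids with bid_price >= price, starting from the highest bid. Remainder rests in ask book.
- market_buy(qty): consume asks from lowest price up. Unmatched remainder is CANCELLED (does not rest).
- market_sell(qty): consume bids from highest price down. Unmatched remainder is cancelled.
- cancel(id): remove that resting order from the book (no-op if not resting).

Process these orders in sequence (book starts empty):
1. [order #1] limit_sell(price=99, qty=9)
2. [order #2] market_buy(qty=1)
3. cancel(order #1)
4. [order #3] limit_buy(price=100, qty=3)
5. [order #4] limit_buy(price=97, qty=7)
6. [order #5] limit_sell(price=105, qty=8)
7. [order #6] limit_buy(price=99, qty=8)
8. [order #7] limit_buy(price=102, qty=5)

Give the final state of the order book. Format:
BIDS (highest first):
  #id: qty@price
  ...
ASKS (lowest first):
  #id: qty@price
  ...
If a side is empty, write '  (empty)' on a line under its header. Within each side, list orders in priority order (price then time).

Answer: BIDS (highest first):
  #7: 5@102
  #3: 3@100
  #6: 8@99
  #4: 7@97
ASKS (lowest first):
  #5: 8@105

Derivation:
After op 1 [order #1] limit_sell(price=99, qty=9): fills=none; bids=[-] asks=[#1:9@99]
After op 2 [order #2] market_buy(qty=1): fills=#2x#1:1@99; bids=[-] asks=[#1:8@99]
After op 3 cancel(order #1): fills=none; bids=[-] asks=[-]
After op 4 [order #3] limit_buy(price=100, qty=3): fills=none; bids=[#3:3@100] asks=[-]
After op 5 [order #4] limit_buy(price=97, qty=7): fills=none; bids=[#3:3@100 #4:7@97] asks=[-]
After op 6 [order #5] limit_sell(price=105, qty=8): fills=none; bids=[#3:3@100 #4:7@97] asks=[#5:8@105]
After op 7 [order #6] limit_buy(price=99, qty=8): fills=none; bids=[#3:3@100 #6:8@99 #4:7@97] asks=[#5:8@105]
After op 8 [order #7] limit_buy(price=102, qty=5): fills=none; bids=[#7:5@102 #3:3@100 #6:8@99 #4:7@97] asks=[#5:8@105]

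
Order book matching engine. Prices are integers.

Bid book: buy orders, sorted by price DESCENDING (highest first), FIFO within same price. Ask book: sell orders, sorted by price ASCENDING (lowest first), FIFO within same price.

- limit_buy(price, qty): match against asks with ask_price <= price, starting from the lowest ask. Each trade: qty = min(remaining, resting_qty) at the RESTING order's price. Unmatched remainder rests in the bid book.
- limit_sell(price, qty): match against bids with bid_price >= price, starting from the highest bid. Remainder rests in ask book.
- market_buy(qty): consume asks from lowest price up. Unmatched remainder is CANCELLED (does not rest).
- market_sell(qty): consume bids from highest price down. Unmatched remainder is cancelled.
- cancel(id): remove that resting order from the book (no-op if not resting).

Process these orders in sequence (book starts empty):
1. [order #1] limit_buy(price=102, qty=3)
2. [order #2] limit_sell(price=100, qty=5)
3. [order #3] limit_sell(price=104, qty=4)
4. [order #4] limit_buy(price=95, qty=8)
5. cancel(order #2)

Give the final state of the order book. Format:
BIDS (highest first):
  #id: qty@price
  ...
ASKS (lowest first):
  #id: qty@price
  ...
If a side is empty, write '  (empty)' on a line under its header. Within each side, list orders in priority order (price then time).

Answer: BIDS (highest first):
  #4: 8@95
ASKS (lowest first):
  #3: 4@104

Derivation:
After op 1 [order #1] limit_buy(price=102, qty=3): fills=none; bids=[#1:3@102] asks=[-]
After op 2 [order #2] limit_sell(price=100, qty=5): fills=#1x#2:3@102; bids=[-] asks=[#2:2@100]
After op 3 [order #3] limit_sell(price=104, qty=4): fills=none; bids=[-] asks=[#2:2@100 #3:4@104]
After op 4 [order #4] limit_buy(price=95, qty=8): fills=none; bids=[#4:8@95] asks=[#2:2@100 #3:4@104]
After op 5 cancel(order #2): fills=none; bids=[#4:8@95] asks=[#3:4@104]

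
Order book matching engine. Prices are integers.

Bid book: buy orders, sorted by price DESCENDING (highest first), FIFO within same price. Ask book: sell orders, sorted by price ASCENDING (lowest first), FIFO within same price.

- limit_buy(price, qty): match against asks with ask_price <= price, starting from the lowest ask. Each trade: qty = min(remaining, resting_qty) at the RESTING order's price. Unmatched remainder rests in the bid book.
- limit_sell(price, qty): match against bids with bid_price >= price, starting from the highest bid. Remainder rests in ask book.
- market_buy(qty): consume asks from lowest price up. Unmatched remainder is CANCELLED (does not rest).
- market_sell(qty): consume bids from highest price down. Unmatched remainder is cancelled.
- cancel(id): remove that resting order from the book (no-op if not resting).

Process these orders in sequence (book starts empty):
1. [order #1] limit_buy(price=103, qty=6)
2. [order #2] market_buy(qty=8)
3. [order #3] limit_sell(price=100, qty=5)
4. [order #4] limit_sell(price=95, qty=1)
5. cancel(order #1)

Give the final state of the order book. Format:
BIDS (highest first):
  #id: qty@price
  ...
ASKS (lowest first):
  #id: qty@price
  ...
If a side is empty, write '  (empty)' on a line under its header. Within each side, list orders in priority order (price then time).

After op 1 [order #1] limit_buy(price=103, qty=6): fills=none; bids=[#1:6@103] asks=[-]
After op 2 [order #2] market_buy(qty=8): fills=none; bids=[#1:6@103] asks=[-]
After op 3 [order #3] limit_sell(price=100, qty=5): fills=#1x#3:5@103; bids=[#1:1@103] asks=[-]
After op 4 [order #4] limit_sell(price=95, qty=1): fills=#1x#4:1@103; bids=[-] asks=[-]
After op 5 cancel(order #1): fills=none; bids=[-] asks=[-]

Answer: BIDS (highest first):
  (empty)
ASKS (lowest first):
  (empty)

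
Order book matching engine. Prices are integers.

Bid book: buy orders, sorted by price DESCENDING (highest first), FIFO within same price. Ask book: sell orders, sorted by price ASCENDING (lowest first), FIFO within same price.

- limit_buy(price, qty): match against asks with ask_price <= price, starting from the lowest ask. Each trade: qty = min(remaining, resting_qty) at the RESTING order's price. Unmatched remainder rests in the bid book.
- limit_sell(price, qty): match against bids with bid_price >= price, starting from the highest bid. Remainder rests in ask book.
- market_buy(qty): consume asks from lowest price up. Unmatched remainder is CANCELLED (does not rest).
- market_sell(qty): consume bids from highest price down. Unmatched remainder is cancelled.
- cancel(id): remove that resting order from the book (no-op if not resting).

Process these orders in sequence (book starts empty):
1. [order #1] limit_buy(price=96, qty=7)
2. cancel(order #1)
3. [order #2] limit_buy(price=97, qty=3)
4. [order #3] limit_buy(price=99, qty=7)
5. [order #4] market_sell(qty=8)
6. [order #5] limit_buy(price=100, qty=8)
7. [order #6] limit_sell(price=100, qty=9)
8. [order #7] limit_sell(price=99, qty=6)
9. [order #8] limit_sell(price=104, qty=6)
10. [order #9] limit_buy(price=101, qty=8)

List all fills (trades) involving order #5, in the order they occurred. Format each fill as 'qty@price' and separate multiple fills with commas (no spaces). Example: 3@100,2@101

After op 1 [order #1] limit_buy(price=96, qty=7): fills=none; bids=[#1:7@96] asks=[-]
After op 2 cancel(order #1): fills=none; bids=[-] asks=[-]
After op 3 [order #2] limit_buy(price=97, qty=3): fills=none; bids=[#2:3@97] asks=[-]
After op 4 [order #3] limit_buy(price=99, qty=7): fills=none; bids=[#3:7@99 #2:3@97] asks=[-]
After op 5 [order #4] market_sell(qty=8): fills=#3x#4:7@99 #2x#4:1@97; bids=[#2:2@97] asks=[-]
After op 6 [order #5] limit_buy(price=100, qty=8): fills=none; bids=[#5:8@100 #2:2@97] asks=[-]
After op 7 [order #6] limit_sell(price=100, qty=9): fills=#5x#6:8@100; bids=[#2:2@97] asks=[#6:1@100]
After op 8 [order #7] limit_sell(price=99, qty=6): fills=none; bids=[#2:2@97] asks=[#7:6@99 #6:1@100]
After op 9 [order #8] limit_sell(price=104, qty=6): fills=none; bids=[#2:2@97] asks=[#7:6@99 #6:1@100 #8:6@104]
After op 10 [order #9] limit_buy(price=101, qty=8): fills=#9x#7:6@99 #9x#6:1@100; bids=[#9:1@101 #2:2@97] asks=[#8:6@104]

Answer: 8@100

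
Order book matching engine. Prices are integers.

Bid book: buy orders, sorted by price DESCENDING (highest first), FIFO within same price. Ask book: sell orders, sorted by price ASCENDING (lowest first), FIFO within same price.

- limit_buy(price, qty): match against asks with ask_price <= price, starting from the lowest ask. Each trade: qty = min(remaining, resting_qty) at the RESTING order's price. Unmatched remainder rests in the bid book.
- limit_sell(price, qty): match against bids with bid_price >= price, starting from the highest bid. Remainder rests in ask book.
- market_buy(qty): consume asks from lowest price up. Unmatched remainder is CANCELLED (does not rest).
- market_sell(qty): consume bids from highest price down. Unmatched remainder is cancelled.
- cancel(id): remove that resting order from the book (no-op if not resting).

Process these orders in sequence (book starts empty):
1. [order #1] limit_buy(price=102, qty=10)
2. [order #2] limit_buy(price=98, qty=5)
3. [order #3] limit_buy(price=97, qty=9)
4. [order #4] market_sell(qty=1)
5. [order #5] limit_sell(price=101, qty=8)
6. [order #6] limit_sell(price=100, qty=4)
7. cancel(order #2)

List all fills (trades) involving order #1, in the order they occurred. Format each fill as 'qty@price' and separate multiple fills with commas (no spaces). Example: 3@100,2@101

After op 1 [order #1] limit_buy(price=102, qty=10): fills=none; bids=[#1:10@102] asks=[-]
After op 2 [order #2] limit_buy(price=98, qty=5): fills=none; bids=[#1:10@102 #2:5@98] asks=[-]
After op 3 [order #3] limit_buy(price=97, qty=9): fills=none; bids=[#1:10@102 #2:5@98 #3:9@97] asks=[-]
After op 4 [order #4] market_sell(qty=1): fills=#1x#4:1@102; bids=[#1:9@102 #2:5@98 #3:9@97] asks=[-]
After op 5 [order #5] limit_sell(price=101, qty=8): fills=#1x#5:8@102; bids=[#1:1@102 #2:5@98 #3:9@97] asks=[-]
After op 6 [order #6] limit_sell(price=100, qty=4): fills=#1x#6:1@102; bids=[#2:5@98 #3:9@97] asks=[#6:3@100]
After op 7 cancel(order #2): fills=none; bids=[#3:9@97] asks=[#6:3@100]

Answer: 1@102,8@102,1@102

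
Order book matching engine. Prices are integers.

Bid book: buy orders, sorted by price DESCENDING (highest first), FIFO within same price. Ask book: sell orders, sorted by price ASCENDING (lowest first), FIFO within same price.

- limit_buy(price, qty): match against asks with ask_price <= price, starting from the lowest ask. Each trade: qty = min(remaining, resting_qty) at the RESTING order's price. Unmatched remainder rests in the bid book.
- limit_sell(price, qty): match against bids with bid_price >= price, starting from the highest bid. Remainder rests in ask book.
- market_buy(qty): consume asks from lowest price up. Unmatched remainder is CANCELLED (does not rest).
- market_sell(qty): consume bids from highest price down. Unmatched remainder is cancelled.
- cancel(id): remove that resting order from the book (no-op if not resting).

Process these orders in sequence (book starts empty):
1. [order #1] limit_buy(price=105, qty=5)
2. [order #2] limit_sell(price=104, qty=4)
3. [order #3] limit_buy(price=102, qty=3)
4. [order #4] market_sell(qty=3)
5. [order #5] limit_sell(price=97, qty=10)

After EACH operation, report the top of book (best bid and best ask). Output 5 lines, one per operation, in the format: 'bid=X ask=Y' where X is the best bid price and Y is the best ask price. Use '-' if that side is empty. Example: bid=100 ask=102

Answer: bid=105 ask=-
bid=105 ask=-
bid=105 ask=-
bid=102 ask=-
bid=- ask=97

Derivation:
After op 1 [order #1] limit_buy(price=105, qty=5): fills=none; bids=[#1:5@105] asks=[-]
After op 2 [order #2] limit_sell(price=104, qty=4): fills=#1x#2:4@105; bids=[#1:1@105] asks=[-]
After op 3 [order #3] limit_buy(price=102, qty=3): fills=none; bids=[#1:1@105 #3:3@102] asks=[-]
After op 4 [order #4] market_sell(qty=3): fills=#1x#4:1@105 #3x#4:2@102; bids=[#3:1@102] asks=[-]
After op 5 [order #5] limit_sell(price=97, qty=10): fills=#3x#5:1@102; bids=[-] asks=[#5:9@97]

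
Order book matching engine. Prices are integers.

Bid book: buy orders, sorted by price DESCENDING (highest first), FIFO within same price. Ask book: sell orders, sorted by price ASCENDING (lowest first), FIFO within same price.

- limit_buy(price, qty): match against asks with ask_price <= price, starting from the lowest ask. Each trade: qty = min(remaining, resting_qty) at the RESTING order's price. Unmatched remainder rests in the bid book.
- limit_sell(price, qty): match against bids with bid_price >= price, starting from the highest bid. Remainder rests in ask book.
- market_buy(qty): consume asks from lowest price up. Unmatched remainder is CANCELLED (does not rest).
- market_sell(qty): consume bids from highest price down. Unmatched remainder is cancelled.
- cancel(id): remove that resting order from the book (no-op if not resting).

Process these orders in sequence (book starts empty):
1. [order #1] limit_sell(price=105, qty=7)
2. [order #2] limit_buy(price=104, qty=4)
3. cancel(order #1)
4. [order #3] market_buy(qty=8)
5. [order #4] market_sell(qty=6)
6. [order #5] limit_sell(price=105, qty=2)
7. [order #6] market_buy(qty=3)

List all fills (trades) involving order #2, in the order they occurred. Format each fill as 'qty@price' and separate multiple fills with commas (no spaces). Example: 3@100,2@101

Answer: 4@104

Derivation:
After op 1 [order #1] limit_sell(price=105, qty=7): fills=none; bids=[-] asks=[#1:7@105]
After op 2 [order #2] limit_buy(price=104, qty=4): fills=none; bids=[#2:4@104] asks=[#1:7@105]
After op 3 cancel(order #1): fills=none; bids=[#2:4@104] asks=[-]
After op 4 [order #3] market_buy(qty=8): fills=none; bids=[#2:4@104] asks=[-]
After op 5 [order #4] market_sell(qty=6): fills=#2x#4:4@104; bids=[-] asks=[-]
After op 6 [order #5] limit_sell(price=105, qty=2): fills=none; bids=[-] asks=[#5:2@105]
After op 7 [order #6] market_buy(qty=3): fills=#6x#5:2@105; bids=[-] asks=[-]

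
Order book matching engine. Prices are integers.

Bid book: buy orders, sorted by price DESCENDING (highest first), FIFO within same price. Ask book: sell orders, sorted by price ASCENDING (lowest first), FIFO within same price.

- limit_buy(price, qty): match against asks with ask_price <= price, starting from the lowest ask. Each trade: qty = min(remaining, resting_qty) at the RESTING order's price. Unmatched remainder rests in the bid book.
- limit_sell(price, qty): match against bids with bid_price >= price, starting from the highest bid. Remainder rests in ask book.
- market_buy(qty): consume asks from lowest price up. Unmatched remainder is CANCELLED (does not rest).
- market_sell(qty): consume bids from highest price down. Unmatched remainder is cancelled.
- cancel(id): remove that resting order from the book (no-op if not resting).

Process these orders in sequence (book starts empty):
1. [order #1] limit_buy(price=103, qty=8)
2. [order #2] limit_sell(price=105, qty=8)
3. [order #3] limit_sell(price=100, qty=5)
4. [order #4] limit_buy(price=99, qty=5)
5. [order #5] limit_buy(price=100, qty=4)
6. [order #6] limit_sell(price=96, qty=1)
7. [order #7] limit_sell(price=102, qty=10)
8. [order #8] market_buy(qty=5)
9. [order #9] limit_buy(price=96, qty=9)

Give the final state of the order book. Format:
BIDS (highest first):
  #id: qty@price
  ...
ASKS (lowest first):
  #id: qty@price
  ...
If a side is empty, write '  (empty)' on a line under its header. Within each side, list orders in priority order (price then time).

Answer: BIDS (highest first):
  #5: 4@100
  #4: 5@99
  #9: 9@96
ASKS (lowest first):
  #7: 3@102
  #2: 8@105

Derivation:
After op 1 [order #1] limit_buy(price=103, qty=8): fills=none; bids=[#1:8@103] asks=[-]
After op 2 [order #2] limit_sell(price=105, qty=8): fills=none; bids=[#1:8@103] asks=[#2:8@105]
After op 3 [order #3] limit_sell(price=100, qty=5): fills=#1x#3:5@103; bids=[#1:3@103] asks=[#2:8@105]
After op 4 [order #4] limit_buy(price=99, qty=5): fills=none; bids=[#1:3@103 #4:5@99] asks=[#2:8@105]
After op 5 [order #5] limit_buy(price=100, qty=4): fills=none; bids=[#1:3@103 #5:4@100 #4:5@99] asks=[#2:8@105]
After op 6 [order #6] limit_sell(price=96, qty=1): fills=#1x#6:1@103; bids=[#1:2@103 #5:4@100 #4:5@99] asks=[#2:8@105]
After op 7 [order #7] limit_sell(price=102, qty=10): fills=#1x#7:2@103; bids=[#5:4@100 #4:5@99] asks=[#7:8@102 #2:8@105]
After op 8 [order #8] market_buy(qty=5): fills=#8x#7:5@102; bids=[#5:4@100 #4:5@99] asks=[#7:3@102 #2:8@105]
After op 9 [order #9] limit_buy(price=96, qty=9): fills=none; bids=[#5:4@100 #4:5@99 #9:9@96] asks=[#7:3@102 #2:8@105]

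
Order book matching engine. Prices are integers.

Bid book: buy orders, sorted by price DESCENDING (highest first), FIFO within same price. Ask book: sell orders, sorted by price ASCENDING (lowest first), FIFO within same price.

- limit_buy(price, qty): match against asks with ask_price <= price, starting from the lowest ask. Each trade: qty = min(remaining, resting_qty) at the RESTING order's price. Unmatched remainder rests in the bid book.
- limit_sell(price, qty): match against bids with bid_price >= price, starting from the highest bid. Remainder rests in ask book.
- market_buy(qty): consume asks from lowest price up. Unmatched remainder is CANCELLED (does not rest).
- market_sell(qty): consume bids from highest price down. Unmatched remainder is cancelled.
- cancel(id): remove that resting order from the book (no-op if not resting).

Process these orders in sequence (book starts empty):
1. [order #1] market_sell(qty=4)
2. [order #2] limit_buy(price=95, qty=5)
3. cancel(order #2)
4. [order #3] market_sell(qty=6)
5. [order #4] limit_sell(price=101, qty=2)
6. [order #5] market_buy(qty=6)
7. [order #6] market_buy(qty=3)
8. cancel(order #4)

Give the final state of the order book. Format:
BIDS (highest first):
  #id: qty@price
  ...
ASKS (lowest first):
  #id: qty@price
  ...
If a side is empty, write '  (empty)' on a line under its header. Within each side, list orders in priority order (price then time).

After op 1 [order #1] market_sell(qty=4): fills=none; bids=[-] asks=[-]
After op 2 [order #2] limit_buy(price=95, qty=5): fills=none; bids=[#2:5@95] asks=[-]
After op 3 cancel(order #2): fills=none; bids=[-] asks=[-]
After op 4 [order #3] market_sell(qty=6): fills=none; bids=[-] asks=[-]
After op 5 [order #4] limit_sell(price=101, qty=2): fills=none; bids=[-] asks=[#4:2@101]
After op 6 [order #5] market_buy(qty=6): fills=#5x#4:2@101; bids=[-] asks=[-]
After op 7 [order #6] market_buy(qty=3): fills=none; bids=[-] asks=[-]
After op 8 cancel(order #4): fills=none; bids=[-] asks=[-]

Answer: BIDS (highest first):
  (empty)
ASKS (lowest first):
  (empty)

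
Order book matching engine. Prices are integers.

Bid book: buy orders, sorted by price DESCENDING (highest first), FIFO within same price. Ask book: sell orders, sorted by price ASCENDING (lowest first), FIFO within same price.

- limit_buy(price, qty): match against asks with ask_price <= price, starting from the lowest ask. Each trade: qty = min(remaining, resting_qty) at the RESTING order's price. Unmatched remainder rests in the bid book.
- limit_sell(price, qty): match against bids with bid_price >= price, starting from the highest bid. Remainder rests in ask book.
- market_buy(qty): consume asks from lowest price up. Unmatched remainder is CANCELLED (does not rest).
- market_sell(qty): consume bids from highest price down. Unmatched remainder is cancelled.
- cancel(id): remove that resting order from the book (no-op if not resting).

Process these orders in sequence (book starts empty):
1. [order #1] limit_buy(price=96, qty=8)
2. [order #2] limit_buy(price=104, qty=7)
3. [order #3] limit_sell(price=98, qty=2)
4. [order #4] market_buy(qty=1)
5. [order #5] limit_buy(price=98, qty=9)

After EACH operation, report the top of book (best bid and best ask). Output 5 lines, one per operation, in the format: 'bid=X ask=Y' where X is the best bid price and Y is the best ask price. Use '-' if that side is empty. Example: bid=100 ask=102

After op 1 [order #1] limit_buy(price=96, qty=8): fills=none; bids=[#1:8@96] asks=[-]
After op 2 [order #2] limit_buy(price=104, qty=7): fills=none; bids=[#2:7@104 #1:8@96] asks=[-]
After op 3 [order #3] limit_sell(price=98, qty=2): fills=#2x#3:2@104; bids=[#2:5@104 #1:8@96] asks=[-]
After op 4 [order #4] market_buy(qty=1): fills=none; bids=[#2:5@104 #1:8@96] asks=[-]
After op 5 [order #5] limit_buy(price=98, qty=9): fills=none; bids=[#2:5@104 #5:9@98 #1:8@96] asks=[-]

Answer: bid=96 ask=-
bid=104 ask=-
bid=104 ask=-
bid=104 ask=-
bid=104 ask=-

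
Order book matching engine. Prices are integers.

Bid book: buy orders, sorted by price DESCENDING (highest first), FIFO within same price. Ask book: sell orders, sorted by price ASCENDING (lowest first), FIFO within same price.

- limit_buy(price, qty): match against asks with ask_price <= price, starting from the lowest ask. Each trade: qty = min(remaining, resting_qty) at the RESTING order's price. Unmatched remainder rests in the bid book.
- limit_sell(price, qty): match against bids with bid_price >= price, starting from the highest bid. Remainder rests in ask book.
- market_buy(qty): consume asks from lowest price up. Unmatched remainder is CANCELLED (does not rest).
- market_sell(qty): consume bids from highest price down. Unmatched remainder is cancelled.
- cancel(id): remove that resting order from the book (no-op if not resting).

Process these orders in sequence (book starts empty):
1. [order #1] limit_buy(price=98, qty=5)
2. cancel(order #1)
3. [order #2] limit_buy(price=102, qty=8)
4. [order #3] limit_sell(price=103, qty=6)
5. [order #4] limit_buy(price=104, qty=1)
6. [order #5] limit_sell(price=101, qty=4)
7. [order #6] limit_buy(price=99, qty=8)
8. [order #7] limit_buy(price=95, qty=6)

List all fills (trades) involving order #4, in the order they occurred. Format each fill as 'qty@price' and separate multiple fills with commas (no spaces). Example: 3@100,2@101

Answer: 1@103

Derivation:
After op 1 [order #1] limit_buy(price=98, qty=5): fills=none; bids=[#1:5@98] asks=[-]
After op 2 cancel(order #1): fills=none; bids=[-] asks=[-]
After op 3 [order #2] limit_buy(price=102, qty=8): fills=none; bids=[#2:8@102] asks=[-]
After op 4 [order #3] limit_sell(price=103, qty=6): fills=none; bids=[#2:8@102] asks=[#3:6@103]
After op 5 [order #4] limit_buy(price=104, qty=1): fills=#4x#3:1@103; bids=[#2:8@102] asks=[#3:5@103]
After op 6 [order #5] limit_sell(price=101, qty=4): fills=#2x#5:4@102; bids=[#2:4@102] asks=[#3:5@103]
After op 7 [order #6] limit_buy(price=99, qty=8): fills=none; bids=[#2:4@102 #6:8@99] asks=[#3:5@103]
After op 8 [order #7] limit_buy(price=95, qty=6): fills=none; bids=[#2:4@102 #6:8@99 #7:6@95] asks=[#3:5@103]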